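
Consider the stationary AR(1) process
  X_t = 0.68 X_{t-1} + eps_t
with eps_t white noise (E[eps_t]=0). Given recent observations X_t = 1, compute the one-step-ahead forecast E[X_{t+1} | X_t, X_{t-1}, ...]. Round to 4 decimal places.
E[X_{t+1} \mid \mathcal F_t] = 0.6800

For an AR(p) model X_t = c + sum_i phi_i X_{t-i} + eps_t, the
one-step-ahead conditional mean is
  E[X_{t+1} | X_t, ...] = c + sum_i phi_i X_{t+1-i}.
Substitute known values:
  E[X_{t+1} | ...] = (0.68) * (1)
                   = 0.6800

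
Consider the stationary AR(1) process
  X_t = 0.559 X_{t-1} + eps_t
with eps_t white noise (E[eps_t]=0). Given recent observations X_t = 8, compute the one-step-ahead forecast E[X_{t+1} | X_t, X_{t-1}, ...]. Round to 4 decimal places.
E[X_{t+1} \mid \mathcal F_t] = 4.4720

For an AR(p) model X_t = c + sum_i phi_i X_{t-i} + eps_t, the
one-step-ahead conditional mean is
  E[X_{t+1} | X_t, ...] = c + sum_i phi_i X_{t+1-i}.
Substitute known values:
  E[X_{t+1} | ...] = (0.559) * (8)
                   = 4.4720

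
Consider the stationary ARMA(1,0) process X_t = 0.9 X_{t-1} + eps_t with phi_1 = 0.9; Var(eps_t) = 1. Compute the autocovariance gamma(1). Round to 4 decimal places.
\gamma(1) = 4.7368

Multiply the model equation by X_{t-k} and take expectations. With theta_0 = psi_0 = 1 and psi_j the MA(infinity) weights, this gives
  gamma(k) - sum_i phi_i gamma(k-i) = c_k,
  c_k = sigma^2 * sum_{j=k..q} theta_j psi_{j-k}   (c_k = 0 for k > q),
using gamma(-m) = gamma(m).
Pure AR (q = 0): c_0 = sigma^2 = 1, c_k = 0 for k >= 1.
Equations for k = 0 and k = 1 (AR order 1):
  gamma(0) = phi_1 gamma(1) + c_0
  gamma(1) = phi_1 gamma(0) + c_1
Substituting the second into the first: gamma(0) (1 - phi_1^2) = c_0 + phi_1 c_1, so
  gamma(0) = c_0 / (1 - phi_1^2) = 1 / (1 - (0.9)^2) = 1 / 0.19 = 5.263158.
  gamma(1) = phi_1 gamma(0) = (0.9)(5.263158) = 4.736842.
Therefore gamma(1) = 4.7368 (to 4 decimal places).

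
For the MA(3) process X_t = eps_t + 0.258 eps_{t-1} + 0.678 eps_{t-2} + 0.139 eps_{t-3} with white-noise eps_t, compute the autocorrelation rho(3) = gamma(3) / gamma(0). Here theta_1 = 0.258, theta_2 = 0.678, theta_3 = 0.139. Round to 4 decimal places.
\rho(3) = 0.0899

For an MA(q) process with theta_0 = 1, the autocovariance is
  gamma(k) = sigma^2 * sum_{i=0..q-k} theta_i * theta_{i+k},
and rho(k) = gamma(k) / gamma(0). Sigma^2 cancels.
  numerator   = (1)*(0.139) = 0.139.
  denominator = (1)^2 + (0.258)^2 + (0.678)^2 + (0.139)^2 = 1.545569.
  rho(3) = 0.139 / 1.545569 = 0.0899.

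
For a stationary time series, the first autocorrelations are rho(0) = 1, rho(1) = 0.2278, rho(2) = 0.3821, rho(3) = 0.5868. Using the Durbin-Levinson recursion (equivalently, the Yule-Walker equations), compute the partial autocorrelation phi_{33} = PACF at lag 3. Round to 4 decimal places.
\phi_{33} = 0.5410

The PACF at lag k is phi_{kk}, the last component of the solution
to the Yule-Walker system G_k phi = r_k where
  (G_k)_{ij} = rho(|i - j|), (r_k)_i = rho(i), i,j = 1..k.
Equivalently, Durbin-Levinson gives phi_{kk} iteratively:
  phi_{11} = rho(1)
  phi_{kk} = [rho(k) - sum_{j=1..k-1} phi_{k-1,j} rho(k-j)]
            / [1 - sum_{j=1..k-1} phi_{k-1,j} rho(j)],
  phi_{k,j} = phi_{k-1,j} - phi_{kk} phi_{k-1,k-j},  j = 1..k-1.
Step k = 1:
  phi_11 = rho(1) = 0.2278.
Step k = 2:
  phi_22 = [rho(2) - phi_11 rho(1)] / [1 - phi_11 rho(1)] = [0.3821 - (0.2278)(0.2278)] / [1 - (0.2278)(0.2278)]
         = 0.33020716 / 0.94810716 = 0.34828.
  Update: phi_21 = phi_11 - phi_22 phi_11 = 0.2278 - (0.34828)(0.2278) = 0.148462.
Step k = 3:
  phi_33 = [rho(3) - phi_21 rho(2) - phi_22 rho(1)] / [1 - phi_21 rho(1) - phi_22 rho(2)]
    numerator   = 0.5868 - (0.148462)(0.3821) - (0.34828)(0.2278) = 0.4507345
    denominator = 1 - (0.148462)(0.2278) - (0.34828)(0.3821) = 0.83310247
  phi_33 = 0.4507345 / 0.83310247 = 0.541.
Therefore phi_{33} = 0.5410.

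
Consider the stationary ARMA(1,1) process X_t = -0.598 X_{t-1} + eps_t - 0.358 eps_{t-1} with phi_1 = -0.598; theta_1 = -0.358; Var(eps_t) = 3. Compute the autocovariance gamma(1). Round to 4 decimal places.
\gamma(1) = -5.4203

Multiply the model equation by X_{t-k} and take expectations. With theta_0 = psi_0 = 1 and psi_j the MA(infinity) weights, this gives
  gamma(k) - sum_i phi_i gamma(k-i) = c_k,
  c_k = sigma^2 * sum_{j=k..q} theta_j psi_{j-k}   (c_k = 0 for k > q),
using gamma(-m) = gamma(m).
psi-weights needed (psi_j = theta_j + sum_i phi_i psi_{j-i}):
  psi_1 = theta_1 + phi_1 = -0.358 + (-0.598) = -0.956
Right-hand sides:
  c_0 = sigma^2 (1 + theta_1 psi_1) = 3 * (1 + (-0.358)(-0.956)) = 3 * 1.342248 = 4.026744
  c_1 = sigma^2 theta_1 = 3 * (-0.358) = -1.074
  c_2 = 0
Equations for k = 0 and k = 1 (AR order 1):
  gamma(0) = phi_1 gamma(1) + c_0
  gamma(1) = phi_1 gamma(0) + c_1
Substituting the second into the first: gamma(0) (1 - phi_1^2) = c_0 + phi_1 c_1, so
  gamma(0) = (c_0 + phi_1 c_1) / (1 - phi_1^2) = (4.026744 + (-0.598)(-1.074)) / (1 - (-0.598)^2) = 4.668996 / 0.642396 = 7.268096.
  gamma(1) = phi_1 gamma(0) + c_1 = (-0.598)(7.268096) + (-1.074) = -5.420322.
Therefore gamma(1) = -5.4203 (to 4 decimal places).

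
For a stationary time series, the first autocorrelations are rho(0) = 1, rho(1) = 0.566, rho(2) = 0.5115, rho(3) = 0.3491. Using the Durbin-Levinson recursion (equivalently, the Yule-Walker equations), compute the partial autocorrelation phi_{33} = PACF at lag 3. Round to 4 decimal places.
\phi_{33} = -0.0290

The PACF at lag k is phi_{kk}, the last component of the solution
to the Yule-Walker system G_k phi = r_k where
  (G_k)_{ij} = rho(|i - j|), (r_k)_i = rho(i), i,j = 1..k.
Equivalently, Durbin-Levinson gives phi_{kk} iteratively:
  phi_{11} = rho(1)
  phi_{kk} = [rho(k) - sum_{j=1..k-1} phi_{k-1,j} rho(k-j)]
            / [1 - sum_{j=1..k-1} phi_{k-1,j} rho(j)],
  phi_{k,j} = phi_{k-1,j} - phi_{kk} phi_{k-1,k-j},  j = 1..k-1.
Step k = 1:
  phi_11 = rho(1) = 0.566.
Step k = 2:
  phi_22 = [rho(2) - phi_11 rho(1)] / [1 - phi_11 rho(1)] = [0.5115 - (0.566)(0.566)] / [1 - (0.566)(0.566)]
         = 0.191144 / 0.679644 = 0.281241.
  Update: phi_21 = phi_11 - phi_22 phi_11 = 0.566 - (0.281241)(0.566) = 0.406817.
Step k = 3:
  phi_33 = [rho(3) - phi_21 rho(2) - phi_22 rho(1)] / [1 - phi_21 rho(1) - phi_22 rho(2)]
    numerator   = 0.3491 - (0.406817)(0.5115) - (0.281241)(0.566) = -0.0181697
    denominator = 1 - (0.406817)(0.566) - (0.281241)(0.5115) = 0.6258864
  phi_33 = -0.0181697 / 0.6258864 = -0.029.
Therefore phi_{33} = -0.0290.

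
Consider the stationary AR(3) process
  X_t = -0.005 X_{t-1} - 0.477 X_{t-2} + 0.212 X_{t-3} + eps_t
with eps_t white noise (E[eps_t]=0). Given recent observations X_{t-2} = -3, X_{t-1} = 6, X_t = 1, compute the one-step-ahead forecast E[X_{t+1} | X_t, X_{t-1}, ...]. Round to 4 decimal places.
E[X_{t+1} \mid \mathcal F_t] = -3.5030

For an AR(p) model X_t = c + sum_i phi_i X_{t-i} + eps_t, the
one-step-ahead conditional mean is
  E[X_{t+1} | X_t, ...] = c + sum_i phi_i X_{t+1-i}.
Substitute known values:
  E[X_{t+1} | ...] = (-0.005) * (1) + (-0.477) * (6) + (0.212) * (-3)
                   = -3.5030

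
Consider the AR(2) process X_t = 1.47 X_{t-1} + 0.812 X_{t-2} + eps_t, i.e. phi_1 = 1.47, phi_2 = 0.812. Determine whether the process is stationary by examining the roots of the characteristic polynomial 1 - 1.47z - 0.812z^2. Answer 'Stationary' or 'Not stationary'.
\text{Not stationary}

The AR(p) characteristic polynomial is P(z) = 1 - 1.47z - 0.812z^2.
Stationarity requires all roots to lie outside the unit circle, i.e. |z| > 1 for every root.
Set 1 + (-1.47) z + (-0.812) z^2 = 0, i.e. a z^2 + b z + c = 0 with a = -0.812, b = -1.47, c = 1.
Discriminant D = b^2 - 4ac = (-1.47)^2 - 4*(-0.812)*1 = 2.1609 - (-3.248) = 5.4089.
D >= 0, so the roots are real: z = (-b +/- sqrt(D)) / (2a) = (1.47 +/- 2.325704) / (-1.624).
  z_1 = (1.47 + 2.325704) / (-1.624) = -2.3373,   |z_1| = 2.3373.
  z_2 = (1.47 - 2.325704) / (-1.624) = 0.5269,   |z_2| = 0.5269.
Moduli of all roots: 2.3373, 0.5269.
All moduli strictly greater than 1? No.
Verdict: Not stationary.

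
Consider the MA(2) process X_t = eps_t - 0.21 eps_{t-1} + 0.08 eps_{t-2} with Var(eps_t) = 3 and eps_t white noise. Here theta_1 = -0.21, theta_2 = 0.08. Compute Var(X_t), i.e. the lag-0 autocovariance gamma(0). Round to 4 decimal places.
\gamma(0) = 3.1515

For an MA(q) process X_t = eps_t + sum_i theta_i eps_{t-i} with
Var(eps_t) = sigma^2, the variance is
  gamma(0) = sigma^2 * (1 + sum_i theta_i^2).
  sum_i theta_i^2 = (-0.21)^2 + (0.08)^2 = 0.0441 + 0.0064 = 0.0505.
  gamma(0) = 3 * (1 + 0.0505) = 3 * 1.0505 = 3.1515.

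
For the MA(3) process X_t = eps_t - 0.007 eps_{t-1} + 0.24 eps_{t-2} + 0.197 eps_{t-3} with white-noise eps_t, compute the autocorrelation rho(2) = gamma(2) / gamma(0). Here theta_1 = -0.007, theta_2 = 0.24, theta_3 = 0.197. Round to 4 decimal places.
\rho(2) = 0.2176

For an MA(q) process with theta_0 = 1, the autocovariance is
  gamma(k) = sigma^2 * sum_{i=0..q-k} theta_i * theta_{i+k},
and rho(k) = gamma(k) / gamma(0). Sigma^2 cancels.
  numerator   = (1)*(0.24) + (-0.007)*(0.197) = 0.238621.
  denominator = (1)^2 + (-0.007)^2 + (0.24)^2 + (0.197)^2 = 1.096458.
  rho(2) = 0.238621 / 1.096458 = 0.2176.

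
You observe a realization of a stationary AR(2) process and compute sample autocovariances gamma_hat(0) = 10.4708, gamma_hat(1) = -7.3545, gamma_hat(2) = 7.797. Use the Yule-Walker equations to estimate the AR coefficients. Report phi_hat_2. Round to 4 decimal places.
\hat\phi_{2} = 0.4960

The Yule-Walker equations for an AR(p) process read, in matrix form,
  Gamma_p phi = r_p,   with   (Gamma_p)_{ij} = gamma(|i - j|),
                       (r_p)_i = gamma(i),   i,j = 1..p.
Substitute the sample gammas (Toeplitz matrix and right-hand side of size 2):
  Gamma_p = [[10.4708, -7.3545], [-7.3545, 10.4708]]
  r_p     = [-7.3545, 7.797]
Written out:
  10.4708 phi_1 - 7.3545 phi_2 = -7.3545
  -7.3545 phi_1 + 10.4708 phi_2 = 7.797
Solve by Cramer's rule:
  det = gamma(0)^2 - gamma(1)^2 = (10.4708)^2 - (-7.3545)^2 = 109.63765264 - 54.08867025 = 55.54898239
  phi_hat_1 = [gamma(1) gamma(0) - gamma(1) gamma(2)] / det = [(-7.3545)(10.4708) - (-7.3545)(7.797)] / 55.54898239 = -19.6644621 / 55.54898239 = -0.354
  phi_hat_2 = [gamma(0) gamma(2) - gamma(1)^2] / det = [(10.4708)(7.797) - (-7.3545)^2] / 55.54898239 = 27.55215735 / 55.54898239 = 0.496
So phi_hat = [-0.3540, 0.4960].
Therefore phi_hat_2 = 0.4960.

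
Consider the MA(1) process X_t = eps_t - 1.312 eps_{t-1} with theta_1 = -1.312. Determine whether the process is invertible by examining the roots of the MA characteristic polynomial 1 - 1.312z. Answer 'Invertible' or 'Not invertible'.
\text{Not invertible}

The MA(q) characteristic polynomial is P(z) = 1 - 1.312z.
Invertibility requires all roots to lie outside the unit circle, i.e. |z| > 1 for every root.
This is linear in z: 1 + (-1.312) z = 0  =>  z = -1/(-1.312) = 0.762195,  |z| = 0.762195.
Moduli of all roots: 0.7622.
All moduli strictly greater than 1? No.
Verdict: Not invertible.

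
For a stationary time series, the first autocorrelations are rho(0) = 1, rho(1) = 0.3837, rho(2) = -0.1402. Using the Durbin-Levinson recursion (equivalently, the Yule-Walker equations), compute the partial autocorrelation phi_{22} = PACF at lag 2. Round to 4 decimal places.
\phi_{22} = -0.3370

The PACF at lag k is phi_{kk}, the last component of the solution
to the Yule-Walker system G_k phi = r_k where
  (G_k)_{ij} = rho(|i - j|), (r_k)_i = rho(i), i,j = 1..k.
Equivalently, Durbin-Levinson gives phi_{kk} iteratively:
  phi_{11} = rho(1)
  phi_{kk} = [rho(k) - sum_{j=1..k-1} phi_{k-1,j} rho(k-j)]
            / [1 - sum_{j=1..k-1} phi_{k-1,j} rho(j)],
  phi_{k,j} = phi_{k-1,j} - phi_{kk} phi_{k-1,k-j},  j = 1..k-1.
Step k = 1:
  phi_11 = rho(1) = 0.3837.
Step k = 2:
  phi_22 = [rho(2) - phi_11 rho(1)] / [1 - phi_11 rho(1)] = [-0.1402 - (0.3837)(0.3837)] / [1 - (0.3837)(0.3837)]
         = -0.28742569 / 0.85277431 = -0.337.
Therefore phi_{22} = -0.3370.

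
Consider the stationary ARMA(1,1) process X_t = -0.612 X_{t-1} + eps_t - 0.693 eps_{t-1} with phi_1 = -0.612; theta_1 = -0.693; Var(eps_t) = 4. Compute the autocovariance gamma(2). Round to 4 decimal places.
\gamma(2) = 7.2740

Multiply the model equation by X_{t-k} and take expectations. With theta_0 = psi_0 = 1 and psi_j the MA(infinity) weights, this gives
  gamma(k) - sum_i phi_i gamma(k-i) = c_k,
  c_k = sigma^2 * sum_{j=k..q} theta_j psi_{j-k}   (c_k = 0 for k > q),
using gamma(-m) = gamma(m).
psi-weights needed (psi_j = theta_j + sum_i phi_i psi_{j-i}):
  psi_1 = theta_1 + phi_1 = -0.693 + (-0.612) = -1.305
Right-hand sides:
  c_0 = sigma^2 (1 + theta_1 psi_1) = 4 * (1 + (-0.693)(-1.305)) = 4 * 1.904365 = 7.61746
  c_1 = sigma^2 theta_1 = 4 * (-0.693) = -2.772
  c_2 = 0
Equations for k = 0 and k = 1 (AR order 1):
  gamma(0) = phi_1 gamma(1) + c_0
  gamma(1) = phi_1 gamma(0) + c_1
Substituting the second into the first: gamma(0) (1 - phi_1^2) = c_0 + phi_1 c_1, so
  gamma(0) = (c_0 + phi_1 c_1) / (1 - phi_1^2) = (7.61746 + (-0.612)(-2.772)) / (1 - (-0.612)^2) = 9.313924 / 0.625456 = 14.891414.
  gamma(1) = phi_1 gamma(0) + c_1 = (-0.612)(14.891414) + (-2.772) = -11.885545.
For k = 2 (> q): gamma(2) = phi_1 gamma(1) = (-0.612)(-11.885545) = 7.273954.
Therefore gamma(2) = 7.2740 (to 4 decimal places).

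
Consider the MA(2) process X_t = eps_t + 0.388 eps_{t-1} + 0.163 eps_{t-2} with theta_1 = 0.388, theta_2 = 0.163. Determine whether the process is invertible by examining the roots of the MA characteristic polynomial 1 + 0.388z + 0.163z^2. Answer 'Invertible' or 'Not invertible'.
\text{Invertible}

The MA(q) characteristic polynomial is P(z) = 1 + 0.388z + 0.163z^2.
Invertibility requires all roots to lie outside the unit circle, i.e. |z| > 1 for every root.
Set 1 + (0.388) z + (0.163) z^2 = 0, i.e. a z^2 + b z + c = 0 with a = 0.163, b = 0.388, c = 1.
Discriminant D = b^2 - 4ac = (0.388)^2 - 4*(0.163)*1 = 0.150544 - (0.652) = -0.501456.
D < 0, so the roots are the complex-conjugate pair z = (-b +/- i sqrt(-D)) / (2a) = -1.1902 +/- 2.1722i.
For a conjugate pair |z|^2 = z * conj(z) = (product of roots) = c/a = 1/(0.163) = 6.134969, so |z| = sqrt(6.134969) = 2.4769 for both roots.
Moduli of all roots: 2.4769, 2.4769.
All moduli strictly greater than 1? Yes.
Verdict: Invertible.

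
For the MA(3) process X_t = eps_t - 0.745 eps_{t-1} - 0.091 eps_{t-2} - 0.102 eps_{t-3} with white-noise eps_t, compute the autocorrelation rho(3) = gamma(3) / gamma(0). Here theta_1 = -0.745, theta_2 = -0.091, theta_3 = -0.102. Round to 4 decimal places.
\rho(3) = -0.0648

For an MA(q) process with theta_0 = 1, the autocovariance is
  gamma(k) = sigma^2 * sum_{i=0..q-k} theta_i * theta_{i+k},
and rho(k) = gamma(k) / gamma(0). Sigma^2 cancels.
  numerator   = (1)*(-0.102) = -0.102.
  denominator = (1)^2 + (-0.745)^2 + (-0.091)^2 + (-0.102)^2 = 1.57371.
  rho(3) = -0.102 / 1.57371 = -0.0648.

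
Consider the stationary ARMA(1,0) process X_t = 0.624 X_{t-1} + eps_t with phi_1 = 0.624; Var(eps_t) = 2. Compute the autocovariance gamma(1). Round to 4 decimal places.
\gamma(1) = 2.0438

Multiply the model equation by X_{t-k} and take expectations. With theta_0 = psi_0 = 1 and psi_j the MA(infinity) weights, this gives
  gamma(k) - sum_i phi_i gamma(k-i) = c_k,
  c_k = sigma^2 * sum_{j=k..q} theta_j psi_{j-k}   (c_k = 0 for k > q),
using gamma(-m) = gamma(m).
Pure AR (q = 0): c_0 = sigma^2 = 2, c_k = 0 for k >= 1.
Equations for k = 0 and k = 1 (AR order 1):
  gamma(0) = phi_1 gamma(1) + c_0
  gamma(1) = phi_1 gamma(0) + c_1
Substituting the second into the first: gamma(0) (1 - phi_1^2) = c_0 + phi_1 c_1, so
  gamma(0) = c_0 / (1 - phi_1^2) = 2 / (1 - (0.624)^2) = 2 / 0.610624 = 3.275338.
  gamma(1) = phi_1 gamma(0) = (0.624)(3.275338) = 2.043811.
Therefore gamma(1) = 2.0438 (to 4 decimal places).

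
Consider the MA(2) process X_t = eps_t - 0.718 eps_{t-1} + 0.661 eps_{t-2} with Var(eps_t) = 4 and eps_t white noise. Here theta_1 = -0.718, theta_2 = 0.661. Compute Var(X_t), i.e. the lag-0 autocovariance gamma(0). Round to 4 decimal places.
\gamma(0) = 7.8098

For an MA(q) process X_t = eps_t + sum_i theta_i eps_{t-i} with
Var(eps_t) = sigma^2, the variance is
  gamma(0) = sigma^2 * (1 + sum_i theta_i^2).
  sum_i theta_i^2 = (-0.718)^2 + (0.661)^2 = 0.515524 + 0.436921 = 0.952445.
  gamma(0) = 4 * (1 + 0.952445) = 4 * 1.952445 = 7.80978, which rounds to 7.8098.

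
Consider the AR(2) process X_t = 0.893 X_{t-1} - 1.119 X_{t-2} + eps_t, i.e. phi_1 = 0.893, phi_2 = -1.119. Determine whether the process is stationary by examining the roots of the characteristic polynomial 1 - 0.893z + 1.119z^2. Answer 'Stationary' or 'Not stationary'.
\text{Not stationary}

The AR(p) characteristic polynomial is P(z) = 1 - 0.893z + 1.119z^2.
Stationarity requires all roots to lie outside the unit circle, i.e. |z| > 1 for every root.
Set 1 + (-0.893) z + (1.119) z^2 = 0, i.e. a z^2 + b z + c = 0 with a = 1.119, b = -0.893, c = 1.
Discriminant D = b^2 - 4ac = (-0.893)^2 - 4*(1.119)*1 = 0.797449 - (4.476) = -3.678551.
D < 0, so the roots are the complex-conjugate pair z = (-b +/- i sqrt(-D)) / (2a) = 0.399 +/- 0.857i.
For a conjugate pair |z|^2 = z * conj(z) = (product of roots) = c/a = 1/(1.119) = 0.893655, so |z| = sqrt(0.893655) = 0.9453 for both roots.
Moduli of all roots: 0.9453, 0.9453.
All moduli strictly greater than 1? No.
Verdict: Not stationary.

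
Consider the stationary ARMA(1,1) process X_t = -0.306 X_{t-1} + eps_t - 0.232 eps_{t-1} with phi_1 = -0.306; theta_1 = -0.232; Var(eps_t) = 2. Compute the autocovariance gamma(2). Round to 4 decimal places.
\gamma(2) = 0.3891

Multiply the model equation by X_{t-k} and take expectations. With theta_0 = psi_0 = 1 and psi_j the MA(infinity) weights, this gives
  gamma(k) - sum_i phi_i gamma(k-i) = c_k,
  c_k = sigma^2 * sum_{j=k..q} theta_j psi_{j-k}   (c_k = 0 for k > q),
using gamma(-m) = gamma(m).
psi-weights needed (psi_j = theta_j + sum_i phi_i psi_{j-i}):
  psi_1 = theta_1 + phi_1 = -0.232 + (-0.306) = -0.538
Right-hand sides:
  c_0 = sigma^2 (1 + theta_1 psi_1) = 2 * (1 + (-0.232)(-0.538)) = 2 * 1.124816 = 2.249632
  c_1 = sigma^2 theta_1 = 2 * (-0.232) = -0.464
  c_2 = 0
Equations for k = 0 and k = 1 (AR order 1):
  gamma(0) = phi_1 gamma(1) + c_0
  gamma(1) = phi_1 gamma(0) + c_1
Substituting the second into the first: gamma(0) (1 - phi_1^2) = c_0 + phi_1 c_1, so
  gamma(0) = (c_0 + phi_1 c_1) / (1 - phi_1^2) = (2.249632 + (-0.306)(-0.464)) / (1 - (-0.306)^2) = 2.391616 / 0.906364 = 2.638693.
  gamma(1) = phi_1 gamma(0) + c_1 = (-0.306)(2.638693) + (-0.464) = -1.27144.
For k = 2 (> q): gamma(2) = phi_1 gamma(1) = (-0.306)(-1.27144) = 0.389061.
Therefore gamma(2) = 0.3891 (to 4 decimal places).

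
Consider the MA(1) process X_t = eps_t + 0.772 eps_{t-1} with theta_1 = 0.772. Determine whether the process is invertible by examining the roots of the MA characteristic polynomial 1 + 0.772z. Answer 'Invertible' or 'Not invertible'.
\text{Invertible}

The MA(q) characteristic polynomial is P(z) = 1 + 0.772z.
Invertibility requires all roots to lie outside the unit circle, i.e. |z| > 1 for every root.
This is linear in z: 1 + (0.772) z = 0  =>  z = -1/(0.772) = -1.295337,  |z| = 1.295337.
Moduli of all roots: 1.2953.
All moduli strictly greater than 1? Yes.
Verdict: Invertible.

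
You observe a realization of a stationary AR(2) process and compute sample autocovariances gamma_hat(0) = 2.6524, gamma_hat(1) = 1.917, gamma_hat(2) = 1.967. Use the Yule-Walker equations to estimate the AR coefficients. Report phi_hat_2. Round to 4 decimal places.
\hat\phi_{2} = 0.4590

The Yule-Walker equations for an AR(p) process read, in matrix form,
  Gamma_p phi = r_p,   with   (Gamma_p)_{ij} = gamma(|i - j|),
                       (r_p)_i = gamma(i),   i,j = 1..p.
Substitute the sample gammas (Toeplitz matrix and right-hand side of size 2):
  Gamma_p = [[2.6524, 1.917], [1.917, 2.6524]]
  r_p     = [1.917, 1.967]
Written out:
  2.6524 phi_1 + 1.917 phi_2 = 1.917
  1.917 phi_1 + 2.6524 phi_2 = 1.967
Solve by Cramer's rule:
  det = gamma(0)^2 - gamma(1)^2 = (2.6524)^2 - (1.917)^2 = 7.03522576 - 3.674889 = 3.36033676
  phi_hat_1 = [gamma(1) gamma(0) - gamma(1) gamma(2)] / det = [(1.917)(2.6524) - (1.917)(1.967)] / 3.36033676 = 1.3139118 / 3.36033676 = 0.391
  phi_hat_2 = [gamma(0) gamma(2) - gamma(1)^2] / det = [(2.6524)(1.967) - (1.917)^2] / 3.36033676 = 1.5423818 / 3.36033676 = 0.459
So phi_hat = [0.3910, 0.4590].
Therefore phi_hat_2 = 0.4590.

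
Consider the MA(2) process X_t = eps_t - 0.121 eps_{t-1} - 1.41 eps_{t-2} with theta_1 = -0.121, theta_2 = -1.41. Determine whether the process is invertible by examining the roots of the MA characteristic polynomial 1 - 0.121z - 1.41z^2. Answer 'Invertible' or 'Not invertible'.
\text{Not invertible}

The MA(q) characteristic polynomial is P(z) = 1 - 0.121z - 1.41z^2.
Invertibility requires all roots to lie outside the unit circle, i.e. |z| > 1 for every root.
Set 1 + (-0.121) z + (-1.41) z^2 = 0, i.e. a z^2 + b z + c = 0 with a = -1.41, b = -0.121, c = 1.
Discriminant D = b^2 - 4ac = (-0.121)^2 - 4*(-1.41)*1 = 0.014641 - (-5.64) = 5.654641.
D >= 0, so the roots are real: z = (-b +/- sqrt(D)) / (2a) = (0.121 +/- 2.377949) / (-2.82).
  z_1 = (0.121 + 2.377949) / (-2.82) = -0.8862,   |z_1| = 0.8862.
  z_2 = (0.121 - 2.377949) / (-2.82) = 0.8003,   |z_2| = 0.8003.
Moduli of all roots: 0.8862, 0.8003.
All moduli strictly greater than 1? No.
Verdict: Not invertible.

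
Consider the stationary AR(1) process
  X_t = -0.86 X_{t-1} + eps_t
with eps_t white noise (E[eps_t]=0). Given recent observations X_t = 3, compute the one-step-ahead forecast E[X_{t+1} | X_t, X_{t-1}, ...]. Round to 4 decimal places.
E[X_{t+1} \mid \mathcal F_t] = -2.5800

For an AR(p) model X_t = c + sum_i phi_i X_{t-i} + eps_t, the
one-step-ahead conditional mean is
  E[X_{t+1} | X_t, ...] = c + sum_i phi_i X_{t+1-i}.
Substitute known values:
  E[X_{t+1} | ...] = (-0.86) * (3)
                   = -2.5800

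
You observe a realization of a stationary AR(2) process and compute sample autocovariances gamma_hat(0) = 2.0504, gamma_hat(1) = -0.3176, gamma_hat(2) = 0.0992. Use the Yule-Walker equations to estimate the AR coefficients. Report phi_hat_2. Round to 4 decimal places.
\hat\phi_{2} = 0.0250

The Yule-Walker equations for an AR(p) process read, in matrix form,
  Gamma_p phi = r_p,   with   (Gamma_p)_{ij} = gamma(|i - j|),
                       (r_p)_i = gamma(i),   i,j = 1..p.
Substitute the sample gammas (Toeplitz matrix and right-hand side of size 2):
  Gamma_p = [[2.0504, -0.3176], [-0.3176, 2.0504]]
  r_p     = [-0.3176, 0.0992]
Written out:
  2.0504 phi_1 - 0.3176 phi_2 = -0.3176
  -0.3176 phi_1 + 2.0504 phi_2 = 0.0992
Solve by Cramer's rule:
  det = gamma(0)^2 - gamma(1)^2 = (2.0504)^2 - (-0.3176)^2 = 4.20414016 - 0.10086976 = 4.1032704
  phi_hat_1 = [gamma(1) gamma(0) - gamma(1) gamma(2)] / det = [(-0.3176)(2.0504) - (-0.3176)(0.0992)] / 4.1032704 = -0.61970112 / 4.1032704 = -0.151
  phi_hat_2 = [gamma(0) gamma(2) - gamma(1)^2] / det = [(2.0504)(0.0992) - (-0.3176)^2] / 4.1032704 = 0.10252992 / 4.1032704 = 0.025
So phi_hat = [-0.1510, 0.0250].
Therefore phi_hat_2 = 0.0250.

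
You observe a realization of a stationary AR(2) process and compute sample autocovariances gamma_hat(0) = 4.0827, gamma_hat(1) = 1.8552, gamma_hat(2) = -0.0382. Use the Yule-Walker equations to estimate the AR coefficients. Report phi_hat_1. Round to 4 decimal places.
\hat\phi_{1} = 0.5780

The Yule-Walker equations for an AR(p) process read, in matrix form,
  Gamma_p phi = r_p,   with   (Gamma_p)_{ij} = gamma(|i - j|),
                       (r_p)_i = gamma(i),   i,j = 1..p.
Substitute the sample gammas (Toeplitz matrix and right-hand side of size 2):
  Gamma_p = [[4.0827, 1.8552], [1.8552, 4.0827]]
  r_p     = [1.8552, -0.0382]
Written out:
  4.0827 phi_1 + 1.8552 phi_2 = 1.8552
  1.8552 phi_1 + 4.0827 phi_2 = -0.0382
Solve by Cramer's rule:
  det = gamma(0)^2 - gamma(1)^2 = (4.0827)^2 - (1.8552)^2 = 16.66843929 - 3.44176704 = 13.22667225
  phi_hat_1 = [gamma(1) gamma(0) - gamma(1) gamma(2)] / det = [(1.8552)(4.0827) - (1.8552)(-0.0382)] / 13.22667225 = 7.64509368 / 13.22667225 = 0.578
  phi_hat_2 = [gamma(0) gamma(2) - gamma(1)^2] / det = [(4.0827)(-0.0382) - (1.8552)^2] / 13.22667225 = -3.59772618 / 13.22667225 = -0.272
So phi_hat = [0.5780, -0.2720].
Therefore phi_hat_1 = 0.5780.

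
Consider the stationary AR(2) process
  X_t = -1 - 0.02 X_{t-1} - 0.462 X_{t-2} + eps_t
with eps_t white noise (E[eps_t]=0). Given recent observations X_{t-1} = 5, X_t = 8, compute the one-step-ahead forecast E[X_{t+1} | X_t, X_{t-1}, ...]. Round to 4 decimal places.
E[X_{t+1} \mid \mathcal F_t] = -3.4700

For an AR(p) model X_t = c + sum_i phi_i X_{t-i} + eps_t, the
one-step-ahead conditional mean is
  E[X_{t+1} | X_t, ...] = c + sum_i phi_i X_{t+1-i}.
Substitute known values:
  E[X_{t+1} | ...] = -1 + (-0.02) * (8) + (-0.462) * (5)
                   = -3.4700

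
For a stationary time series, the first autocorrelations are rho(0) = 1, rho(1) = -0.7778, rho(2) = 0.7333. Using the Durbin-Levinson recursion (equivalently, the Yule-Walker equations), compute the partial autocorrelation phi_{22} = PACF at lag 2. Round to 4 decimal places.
\phi_{22} = 0.3249

The PACF at lag k is phi_{kk}, the last component of the solution
to the Yule-Walker system G_k phi = r_k where
  (G_k)_{ij} = rho(|i - j|), (r_k)_i = rho(i), i,j = 1..k.
Equivalently, Durbin-Levinson gives phi_{kk} iteratively:
  phi_{11} = rho(1)
  phi_{kk} = [rho(k) - sum_{j=1..k-1} phi_{k-1,j} rho(k-j)]
            / [1 - sum_{j=1..k-1} phi_{k-1,j} rho(j)],
  phi_{k,j} = phi_{k-1,j} - phi_{kk} phi_{k-1,k-j},  j = 1..k-1.
Step k = 1:
  phi_11 = rho(1) = -0.7778.
Step k = 2:
  phi_22 = [rho(2) - phi_11 rho(1)] / [1 - phi_11 rho(1)] = [0.7333 - (-0.7778)(-0.7778)] / [1 - (-0.7778)(-0.7778)]
         = 0.12832716 / 0.39502716 = 0.3249.
Therefore phi_{22} = 0.3249.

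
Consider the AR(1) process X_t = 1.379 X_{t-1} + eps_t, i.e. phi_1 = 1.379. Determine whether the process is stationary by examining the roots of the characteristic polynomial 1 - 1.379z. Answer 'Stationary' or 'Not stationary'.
\text{Not stationary}

The AR(p) characteristic polynomial is P(z) = 1 - 1.379z.
Stationarity requires all roots to lie outside the unit circle, i.e. |z| > 1 for every root.
This is linear in z: 1 + (-1.379) z = 0  =>  z = -1/(-1.379) = 0.725163,  |z| = 0.725163.
Moduli of all roots: 0.7252.
All moduli strictly greater than 1? No.
Verdict: Not stationary.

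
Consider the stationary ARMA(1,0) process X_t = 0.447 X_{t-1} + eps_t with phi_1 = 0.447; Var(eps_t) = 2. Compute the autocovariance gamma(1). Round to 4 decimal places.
\gamma(1) = 1.1172

Multiply the model equation by X_{t-k} and take expectations. With theta_0 = psi_0 = 1 and psi_j the MA(infinity) weights, this gives
  gamma(k) - sum_i phi_i gamma(k-i) = c_k,
  c_k = sigma^2 * sum_{j=k..q} theta_j psi_{j-k}   (c_k = 0 for k > q),
using gamma(-m) = gamma(m).
Pure AR (q = 0): c_0 = sigma^2 = 2, c_k = 0 for k >= 1.
Equations for k = 0 and k = 1 (AR order 1):
  gamma(0) = phi_1 gamma(1) + c_0
  gamma(1) = phi_1 gamma(0) + c_1
Substituting the second into the first: gamma(0) (1 - phi_1^2) = c_0 + phi_1 c_1, so
  gamma(0) = c_0 / (1 - phi_1^2) = 2 / (1 - (0.447)^2) = 2 / 0.800191 = 2.499403.
  gamma(1) = phi_1 gamma(0) = (0.447)(2.499403) = 1.117233.
Therefore gamma(1) = 1.1172 (to 4 decimal places).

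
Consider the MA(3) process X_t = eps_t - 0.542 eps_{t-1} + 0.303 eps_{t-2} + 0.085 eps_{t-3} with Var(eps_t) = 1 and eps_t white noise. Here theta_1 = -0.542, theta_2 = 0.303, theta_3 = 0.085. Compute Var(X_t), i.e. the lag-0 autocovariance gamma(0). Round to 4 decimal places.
\gamma(0) = 1.3928

For an MA(q) process X_t = eps_t + sum_i theta_i eps_{t-i} with
Var(eps_t) = sigma^2, the variance is
  gamma(0) = sigma^2 * (1 + sum_i theta_i^2).
  sum_i theta_i^2 = (-0.542)^2 + (0.303)^2 + (0.085)^2 = 0.293764 + 0.091809 + 0.007225 = 0.392798.
  gamma(0) = 1 * (1 + 0.392798) = 1 * 1.392798 = 1.392798, which rounds to 1.3928.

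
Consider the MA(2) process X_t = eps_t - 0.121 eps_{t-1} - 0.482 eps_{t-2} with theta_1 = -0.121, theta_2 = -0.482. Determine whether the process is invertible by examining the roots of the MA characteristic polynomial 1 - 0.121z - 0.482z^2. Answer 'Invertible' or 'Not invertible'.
\text{Invertible}

The MA(q) characteristic polynomial is P(z) = 1 - 0.121z - 0.482z^2.
Invertibility requires all roots to lie outside the unit circle, i.e. |z| > 1 for every root.
Set 1 + (-0.121) z + (-0.482) z^2 = 0, i.e. a z^2 + b z + c = 0 with a = -0.482, b = -0.121, c = 1.
Discriminant D = b^2 - 4ac = (-0.121)^2 - 4*(-0.482)*1 = 0.014641 - (-1.928) = 1.942641.
D >= 0, so the roots are real: z = (-b +/- sqrt(D)) / (2a) = (0.121 +/- 1.393787) / (-0.964).
  z_1 = (0.121 + 1.393787) / (-0.964) = -1.5714,   |z_1| = 1.5714.
  z_2 = (0.121 - 1.393787) / (-0.964) = 1.3203,   |z_2| = 1.3203.
Moduli of all roots: 1.5714, 1.3203.
All moduli strictly greater than 1? Yes.
Verdict: Invertible.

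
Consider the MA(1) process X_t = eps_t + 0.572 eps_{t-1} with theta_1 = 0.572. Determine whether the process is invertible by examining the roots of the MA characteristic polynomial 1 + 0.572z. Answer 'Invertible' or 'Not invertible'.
\text{Invertible}

The MA(q) characteristic polynomial is P(z) = 1 + 0.572z.
Invertibility requires all roots to lie outside the unit circle, i.e. |z| > 1 for every root.
This is linear in z: 1 + (0.572) z = 0  =>  z = -1/(0.572) = -1.748252,  |z| = 1.748252.
Moduli of all roots: 1.7483.
All moduli strictly greater than 1? Yes.
Verdict: Invertible.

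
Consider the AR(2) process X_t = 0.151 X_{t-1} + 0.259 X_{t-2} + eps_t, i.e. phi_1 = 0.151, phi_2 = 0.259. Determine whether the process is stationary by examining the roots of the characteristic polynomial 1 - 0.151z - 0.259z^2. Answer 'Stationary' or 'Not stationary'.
\text{Stationary}

The AR(p) characteristic polynomial is P(z) = 1 - 0.151z - 0.259z^2.
Stationarity requires all roots to lie outside the unit circle, i.e. |z| > 1 for every root.
Set 1 + (-0.151) z + (-0.259) z^2 = 0, i.e. a z^2 + b z + c = 0 with a = -0.259, b = -0.151, c = 1.
Discriminant D = b^2 - 4ac = (-0.151)^2 - 4*(-0.259)*1 = 0.022801 - (-1.036) = 1.058801.
D >= 0, so the roots are real: z = (-b +/- sqrt(D)) / (2a) = (0.151 +/- 1.028981) / (-0.518).
  z_1 = (0.151 + 1.028981) / (-0.518) = -2.278,   |z_1| = 2.278.
  z_2 = (0.151 - 1.028981) / (-0.518) = 1.6949,   |z_2| = 1.6949.
Moduli of all roots: 2.2780, 1.6949.
All moduli strictly greater than 1? Yes.
Verdict: Stationary.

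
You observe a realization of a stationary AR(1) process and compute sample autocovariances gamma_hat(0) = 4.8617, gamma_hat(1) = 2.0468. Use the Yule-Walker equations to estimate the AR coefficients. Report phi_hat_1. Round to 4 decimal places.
\hat\phi_{1} = 0.4210

The Yule-Walker equations for an AR(p) process read, in matrix form,
  Gamma_p phi = r_p,   with   (Gamma_p)_{ij} = gamma(|i - j|),
                       (r_p)_i = gamma(i),   i,j = 1..p.
Substitute the sample gammas (Toeplitz matrix and right-hand side of size 1):
  Gamma_p = [[4.8617]]
  r_p     = [2.0468]
With p = 1 this is the single equation gamma(0) phi_1 = gamma(1):
  phi_hat_1 = gamma(1) / gamma(0) = 2.0468 / 4.8617 = 0.4210.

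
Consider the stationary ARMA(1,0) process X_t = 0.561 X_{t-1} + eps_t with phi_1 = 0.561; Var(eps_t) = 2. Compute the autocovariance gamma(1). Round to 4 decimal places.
\gamma(1) = 1.6373

Multiply the model equation by X_{t-k} and take expectations. With theta_0 = psi_0 = 1 and psi_j the MA(infinity) weights, this gives
  gamma(k) - sum_i phi_i gamma(k-i) = c_k,
  c_k = sigma^2 * sum_{j=k..q} theta_j psi_{j-k}   (c_k = 0 for k > q),
using gamma(-m) = gamma(m).
Pure AR (q = 0): c_0 = sigma^2 = 2, c_k = 0 for k >= 1.
Equations for k = 0 and k = 1 (AR order 1):
  gamma(0) = phi_1 gamma(1) + c_0
  gamma(1) = phi_1 gamma(0) + c_1
Substituting the second into the first: gamma(0) (1 - phi_1^2) = c_0 + phi_1 c_1, so
  gamma(0) = c_0 / (1 - phi_1^2) = 2 / (1 - (0.561)^2) = 2 / 0.685279 = 2.918519.
  gamma(1) = phi_1 gamma(0) = (0.561)(2.918519) = 1.637289.
Therefore gamma(1) = 1.6373 (to 4 decimal places).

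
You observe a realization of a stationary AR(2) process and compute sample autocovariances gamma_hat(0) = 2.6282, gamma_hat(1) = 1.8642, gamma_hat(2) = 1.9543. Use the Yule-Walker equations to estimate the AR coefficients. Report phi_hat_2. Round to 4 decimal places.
\hat\phi_{2} = 0.4840

The Yule-Walker equations for an AR(p) process read, in matrix form,
  Gamma_p phi = r_p,   with   (Gamma_p)_{ij} = gamma(|i - j|),
                       (r_p)_i = gamma(i),   i,j = 1..p.
Substitute the sample gammas (Toeplitz matrix and right-hand side of size 2):
  Gamma_p = [[2.6282, 1.8642], [1.8642, 2.6282]]
  r_p     = [1.8642, 1.9543]
Written out:
  2.6282 phi_1 + 1.8642 phi_2 = 1.8642
  1.8642 phi_1 + 2.6282 phi_2 = 1.9543
Solve by Cramer's rule:
  det = gamma(0)^2 - gamma(1)^2 = (2.6282)^2 - (1.8642)^2 = 6.90743524 - 3.47524164 = 3.4321936
  phi_hat_1 = [gamma(1) gamma(0) - gamma(1) gamma(2)] / det = [(1.8642)(2.6282) - (1.8642)(1.9543)] / 3.4321936 = 1.25628438 / 3.4321936 = 0.366
  phi_hat_2 = [gamma(0) gamma(2) - gamma(1)^2] / det = [(2.6282)(1.9543) - (1.8642)^2] / 3.4321936 = 1.66104962 / 3.4321936 = 0.484
So phi_hat = [0.3660, 0.4840].
Therefore phi_hat_2 = 0.4840.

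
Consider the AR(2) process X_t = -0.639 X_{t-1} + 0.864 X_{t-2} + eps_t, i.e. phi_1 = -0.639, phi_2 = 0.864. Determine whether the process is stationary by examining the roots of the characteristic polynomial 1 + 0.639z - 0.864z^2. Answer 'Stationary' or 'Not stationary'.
\text{Not stationary}

The AR(p) characteristic polynomial is P(z) = 1 + 0.639z - 0.864z^2.
Stationarity requires all roots to lie outside the unit circle, i.e. |z| > 1 for every root.
Set 1 + (0.639) z + (-0.864) z^2 = 0, i.e. a z^2 + b z + c = 0 with a = -0.864, b = 0.639, c = 1.
Discriminant D = b^2 - 4ac = (0.639)^2 - 4*(-0.864)*1 = 0.408321 - (-3.456) = 3.864321.
D >= 0, so the roots are real: z = (-b +/- sqrt(D)) / (2a) = (-0.639 +/- 1.965788) / (-1.728).
  z_1 = (-0.639 + 1.965788) / (-1.728) = -0.7678,   |z_1| = 0.7678.
  z_2 = (-0.639 - 1.965788) / (-1.728) = 1.5074,   |z_2| = 1.5074.
Moduli of all roots: 0.7678, 1.5074.
All moduli strictly greater than 1? No.
Verdict: Not stationary.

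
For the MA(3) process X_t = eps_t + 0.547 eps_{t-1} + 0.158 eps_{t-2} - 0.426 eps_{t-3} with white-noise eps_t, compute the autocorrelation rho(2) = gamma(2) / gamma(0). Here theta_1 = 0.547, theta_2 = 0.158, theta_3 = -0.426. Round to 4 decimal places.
\rho(2) = -0.0498

For an MA(q) process with theta_0 = 1, the autocovariance is
  gamma(k) = sigma^2 * sum_{i=0..q-k} theta_i * theta_{i+k},
and rho(k) = gamma(k) / gamma(0). Sigma^2 cancels.
  numerator   = (1)*(0.158) + (0.547)*(-0.426) = -0.075022.
  denominator = (1)^2 + (0.547)^2 + (0.158)^2 + (-0.426)^2 = 1.505649.
  rho(2) = -0.075022 / 1.505649 = -0.0498.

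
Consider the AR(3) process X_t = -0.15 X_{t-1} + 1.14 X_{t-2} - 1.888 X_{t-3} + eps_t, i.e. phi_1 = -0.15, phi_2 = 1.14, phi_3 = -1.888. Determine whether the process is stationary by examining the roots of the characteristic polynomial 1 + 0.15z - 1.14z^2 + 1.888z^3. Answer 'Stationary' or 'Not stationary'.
\text{Not stationary}

The AR(p) characteristic polynomial is P(z) = 1 + 0.15z - 1.14z^2 + 1.888z^3.
Stationarity requires all roots to lie outside the unit circle, i.e. |z| > 1 for every root.
Degree 3: look for a simple real root z0 first, then factor out (1 - z/z0) and solve the remaining quadratic.
Testing z0 = -0.625: P(-0.625) = 1 + (0.15)(-0.625) + (-1.14)(-0.625)^2 + (1.888)(-0.625)^3
  = 1 + (-0.09375) + (-0.445312) + (-0.460938) = 0.  So z_0 = -0.625 is a root, |z_0| = 0.625.
Divide out the factor (1 + 1.6 z) = (1 - z/z0) (since 1/z0 = -1.6):
  P(z) = (1 + 1.6 z)(1 + (-1.45) z + (1.18) z^2)
  [check: z-coef -1.45 - (-1.6) = 0.15; z^2-coef 1.18 - (-1.6)(-1.45) = -1.14; z^3-coef -(-1.6)(1.18) = 1.888.]
Remaining roots from the quadratic factor 1 + (-1.45) z + (1.18) z^2:
  Set 1 + (-1.45) z + (1.18) z^2 = 0, i.e. a z^2 + b z + c = 0 with a = 1.18, b = -1.45, c = 1.
  Discriminant D = b^2 - 4ac = (-1.45)^2 - 4*(1.18)*1 = 2.1025 - (4.72) = -2.6175.
  D < 0, so the roots are the complex-conjugate pair z = (-b +/- i sqrt(-D)) / (2a) = 0.6144 +/- 0.6855i.
  For a conjugate pair |z|^2 = z * conj(z) = (product of roots) = c/a = 1/(1.18) = 0.847458, so |z| = sqrt(0.847458) = 0.9206 for both roots.
Moduli of all roots: 0.6250, 0.9206, 0.9206.
All moduli strictly greater than 1? No.
Verdict: Not stationary.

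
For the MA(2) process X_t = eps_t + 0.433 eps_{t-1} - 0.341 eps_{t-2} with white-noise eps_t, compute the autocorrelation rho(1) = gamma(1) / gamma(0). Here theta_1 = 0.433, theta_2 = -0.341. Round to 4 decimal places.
\rho(1) = 0.2189

For an MA(q) process with theta_0 = 1, the autocovariance is
  gamma(k) = sigma^2 * sum_{i=0..q-k} theta_i * theta_{i+k},
and rho(k) = gamma(k) / gamma(0). Sigma^2 cancels.
  numerator   = (1)*(0.433) + (0.433)*(-0.341) = 0.285347.
  denominator = (1)^2 + (0.433)^2 + (-0.341)^2 = 1.30377.
  rho(1) = 0.285347 / 1.30377 = 0.2189.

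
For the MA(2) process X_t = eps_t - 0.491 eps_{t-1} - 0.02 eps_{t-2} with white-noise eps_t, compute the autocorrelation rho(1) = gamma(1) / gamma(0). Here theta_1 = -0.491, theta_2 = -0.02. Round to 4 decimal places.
\rho(1) = -0.3876

For an MA(q) process with theta_0 = 1, the autocovariance is
  gamma(k) = sigma^2 * sum_{i=0..q-k} theta_i * theta_{i+k},
and rho(k) = gamma(k) / gamma(0). Sigma^2 cancels.
  numerator   = (1)*(-0.491) + (-0.491)*(-0.02) = -0.48118.
  denominator = (1)^2 + (-0.491)^2 + (-0.02)^2 = 1.241481.
  rho(1) = -0.48118 / 1.241481 = -0.3876.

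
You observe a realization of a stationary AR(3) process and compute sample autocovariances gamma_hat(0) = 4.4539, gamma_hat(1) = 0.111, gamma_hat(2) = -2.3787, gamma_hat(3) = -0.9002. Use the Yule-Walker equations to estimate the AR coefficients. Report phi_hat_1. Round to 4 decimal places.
\hat\phi_{1} = -0.0880

The Yule-Walker equations for an AR(p) process read, in matrix form,
  Gamma_p phi = r_p,   with   (Gamma_p)_{ij} = gamma(|i - j|),
                       (r_p)_i = gamma(i),   i,j = 1..p.
Substitute the sample gammas (Toeplitz matrix and right-hand side of size 3):
  Gamma_p = [[4.4539, 0.111, -2.3787], [0.111, 4.4539, 0.111], [-2.3787, 0.111, 4.4539]]
  r_p     = [0.111, -2.3787, -0.9002]
Written out (R1..R3):
  (R1) 4.4539 phi_1 + 0.111 phi_2 - 2.3787 phi_3 = 0.111
  (R2) 0.111 phi_1 + 4.4539 phi_2 + 0.111 phi_3 = -2.3787
  (R3) -2.3787 phi_1 + 0.111 phi_2 + 4.4539 phi_3 = -0.9002
Gaussian elimination:
  R2 <- R2 - (0.111/4.4539) R1 = R2 - (0.024922) R1:  4.451134 phi_2 + 0.170282 phi_3 = -2.381466
  R3 <- R3 - (-2.3787/4.4539) R1 = R3 - (-0.534071) R1:  0.170282 phi_2 + 3.183505 phi_3 = -0.840918
  R3 <- R3 - (0.170282/4.451134) R2 = R3 - (0.038256) R2:  3.17699 phi_3 = -0.749813
Back-substitution:
  phi_hat_3 = -0.749813 / 3.17699 = -0.236014
  phi_hat_2 = (-2.381466 - (0.170282)(-0.236014)) / 4.451134 = -0.525996
  phi_hat_1 = (0.111 - (0.111)(-0.525996) - (-2.3787)(-0.236014)) / 4.4539 = -0.088017
So phi_hat = [-0.0880, -0.5260, -0.2360].
Therefore phi_hat_1 = -0.0880.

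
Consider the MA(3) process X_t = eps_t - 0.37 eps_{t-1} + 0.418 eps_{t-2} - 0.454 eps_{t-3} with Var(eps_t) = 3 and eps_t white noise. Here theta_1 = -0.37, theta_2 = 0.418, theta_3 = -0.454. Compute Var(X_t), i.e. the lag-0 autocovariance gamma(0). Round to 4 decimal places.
\gamma(0) = 4.5532

For an MA(q) process X_t = eps_t + sum_i theta_i eps_{t-i} with
Var(eps_t) = sigma^2, the variance is
  gamma(0) = sigma^2 * (1 + sum_i theta_i^2).
  sum_i theta_i^2 = (-0.37)^2 + (0.418)^2 + (-0.454)^2 = 0.1369 + 0.174724 + 0.206116 = 0.51774.
  gamma(0) = 3 * (1 + 0.51774) = 3 * 1.51774 = 4.55322, which rounds to 4.5532.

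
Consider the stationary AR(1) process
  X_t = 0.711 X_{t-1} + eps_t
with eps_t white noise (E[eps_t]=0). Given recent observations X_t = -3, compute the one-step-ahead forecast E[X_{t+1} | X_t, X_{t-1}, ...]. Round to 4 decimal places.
E[X_{t+1} \mid \mathcal F_t] = -2.1330

For an AR(p) model X_t = c + sum_i phi_i X_{t-i} + eps_t, the
one-step-ahead conditional mean is
  E[X_{t+1} | X_t, ...] = c + sum_i phi_i X_{t+1-i}.
Substitute known values:
  E[X_{t+1} | ...] = (0.711) * (-3)
                   = -2.1330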